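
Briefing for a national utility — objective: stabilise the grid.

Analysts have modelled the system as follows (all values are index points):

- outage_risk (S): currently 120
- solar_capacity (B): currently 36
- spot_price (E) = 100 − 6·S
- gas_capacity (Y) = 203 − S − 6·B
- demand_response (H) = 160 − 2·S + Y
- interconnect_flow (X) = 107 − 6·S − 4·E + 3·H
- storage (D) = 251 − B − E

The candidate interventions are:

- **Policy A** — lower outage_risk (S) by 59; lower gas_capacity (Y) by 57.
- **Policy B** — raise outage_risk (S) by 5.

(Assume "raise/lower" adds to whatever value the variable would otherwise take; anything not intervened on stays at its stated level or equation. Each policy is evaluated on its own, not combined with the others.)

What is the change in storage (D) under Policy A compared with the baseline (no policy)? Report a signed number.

Baseline:
  S = 120
  B = 36
  E = 100 − 6·120 = -620
  D = 251 − 36 − (-620) = 835
Policy A (S − 59, Y − 57):
  S = 120 − 59 = 61
  B = 36
  E = 100 − 6·61 = -266
  D = 251 − 36 − (-266) = 481
Change in D: 481 − 835 = -354

-354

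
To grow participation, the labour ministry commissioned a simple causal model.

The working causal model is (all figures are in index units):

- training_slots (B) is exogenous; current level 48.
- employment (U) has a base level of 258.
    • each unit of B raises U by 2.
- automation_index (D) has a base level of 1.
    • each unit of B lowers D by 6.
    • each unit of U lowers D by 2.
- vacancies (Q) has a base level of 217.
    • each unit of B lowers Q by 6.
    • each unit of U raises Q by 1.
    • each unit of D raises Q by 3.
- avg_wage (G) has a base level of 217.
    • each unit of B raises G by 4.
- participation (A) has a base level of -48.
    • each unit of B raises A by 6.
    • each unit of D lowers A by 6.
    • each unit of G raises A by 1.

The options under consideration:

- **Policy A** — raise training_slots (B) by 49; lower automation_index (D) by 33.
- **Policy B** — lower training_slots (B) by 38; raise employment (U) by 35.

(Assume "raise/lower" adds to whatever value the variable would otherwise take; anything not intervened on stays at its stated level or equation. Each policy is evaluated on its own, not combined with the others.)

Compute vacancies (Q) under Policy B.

Policy B (B − 38, U + 35):
  B = 48 − 38 = 10
  U = 258 + 2·10 (+35 from intervention) = 313
  D = 1 − 6·10 − 2·313 = -685
  Q = 217 − 6·10 + 313 + 3·(-685) = -1585

-1585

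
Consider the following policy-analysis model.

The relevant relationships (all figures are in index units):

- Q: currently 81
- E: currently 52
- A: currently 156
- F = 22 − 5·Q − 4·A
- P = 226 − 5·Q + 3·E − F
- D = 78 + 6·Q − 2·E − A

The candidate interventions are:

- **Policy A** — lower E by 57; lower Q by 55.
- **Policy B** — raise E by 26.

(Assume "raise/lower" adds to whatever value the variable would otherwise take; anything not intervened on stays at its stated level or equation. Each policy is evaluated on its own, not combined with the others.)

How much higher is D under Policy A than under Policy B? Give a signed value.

-164

Policy A (E − 57, Q − 55):
  Q = 81 − 55 = 26
  E = 52 − 57 = -5
  A = 156
  D = 78 + 6·26 − 2·(-5) − 156 = 88
Policy B (E + 26):
  Q = 81
  E = 52 + 26 = 78
  A = 156
  D = 78 + 6·81 − 2·78 − 156 = 252
D: 88 − 252 = -164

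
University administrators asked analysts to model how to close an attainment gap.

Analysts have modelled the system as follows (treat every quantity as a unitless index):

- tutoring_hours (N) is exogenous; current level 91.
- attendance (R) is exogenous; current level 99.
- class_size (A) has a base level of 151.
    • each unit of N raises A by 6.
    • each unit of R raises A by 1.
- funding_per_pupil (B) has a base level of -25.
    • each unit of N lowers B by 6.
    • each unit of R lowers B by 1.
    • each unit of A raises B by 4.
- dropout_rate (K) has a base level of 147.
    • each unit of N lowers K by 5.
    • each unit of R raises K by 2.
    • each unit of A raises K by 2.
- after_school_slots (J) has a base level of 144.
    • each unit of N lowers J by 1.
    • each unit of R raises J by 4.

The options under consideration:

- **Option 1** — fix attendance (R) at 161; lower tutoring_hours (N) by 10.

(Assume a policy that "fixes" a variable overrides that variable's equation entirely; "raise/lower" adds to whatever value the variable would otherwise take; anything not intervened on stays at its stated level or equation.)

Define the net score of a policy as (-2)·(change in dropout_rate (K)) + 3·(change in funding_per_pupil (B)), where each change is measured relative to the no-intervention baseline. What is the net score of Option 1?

Baseline:
  N = 91
  R = 99
  A = 151 + 6·91 + 99 = 796
  B = -25 − 6·91 − 99 + 4·796 = 2514
  K = 147 − 5·91 + 2·99 + 2·796 = 1482
Option 1 (R := 161, N − 10):
  N = 91 − 10 = 81
  R = 161
  A = 151 + 6·81 + 161 = 798
  B = -25 − 6·81 − 161 + 4·798 = 2520
  K = 147 − 5·81 + 2·161 + 2·798 = 1660
ΔK = 1660 − 1482 = 178; ΔB = 2520 − 2514 = 6
Score = (-2)·178 + 3·6 = -338

-338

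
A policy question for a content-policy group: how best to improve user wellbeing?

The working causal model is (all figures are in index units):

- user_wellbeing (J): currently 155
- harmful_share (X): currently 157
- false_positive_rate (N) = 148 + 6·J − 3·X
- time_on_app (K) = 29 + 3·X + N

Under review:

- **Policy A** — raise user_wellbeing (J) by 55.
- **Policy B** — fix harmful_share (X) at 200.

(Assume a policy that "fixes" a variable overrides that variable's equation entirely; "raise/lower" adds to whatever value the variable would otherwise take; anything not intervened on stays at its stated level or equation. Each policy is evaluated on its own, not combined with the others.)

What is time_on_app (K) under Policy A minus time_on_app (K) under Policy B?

330

Policy A (J + 55):
  J = 155 + 55 = 210
  X = 157
  N = 148 + 6·210 − 3·157 = 937
  K = 29 + 3·157 + 937 = 1437
Policy B (X := 200):
  J = 155
  X = 200
  N = 148 + 6·155 − 3·200 = 478
  K = 29 + 3·200 + 478 = 1107
K: 1437 − 1107 = 330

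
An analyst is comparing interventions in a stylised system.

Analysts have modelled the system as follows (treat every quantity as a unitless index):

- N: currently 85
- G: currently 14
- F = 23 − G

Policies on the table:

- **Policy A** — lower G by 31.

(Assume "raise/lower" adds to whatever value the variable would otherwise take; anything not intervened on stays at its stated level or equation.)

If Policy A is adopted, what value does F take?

Policy A (G − 31):
  G = 14 − 31 = -17
  F = 23 − (-17) = 40

40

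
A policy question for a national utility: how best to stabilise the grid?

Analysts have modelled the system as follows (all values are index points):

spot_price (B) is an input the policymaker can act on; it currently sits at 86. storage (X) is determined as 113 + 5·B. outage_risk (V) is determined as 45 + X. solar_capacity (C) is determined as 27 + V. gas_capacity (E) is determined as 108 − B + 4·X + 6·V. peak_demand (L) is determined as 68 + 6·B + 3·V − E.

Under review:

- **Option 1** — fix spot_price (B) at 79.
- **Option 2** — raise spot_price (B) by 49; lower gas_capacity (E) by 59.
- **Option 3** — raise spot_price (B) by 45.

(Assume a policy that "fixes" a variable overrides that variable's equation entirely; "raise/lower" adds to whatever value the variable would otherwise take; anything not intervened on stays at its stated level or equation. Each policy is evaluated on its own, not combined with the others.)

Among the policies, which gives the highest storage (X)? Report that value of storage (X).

Option 1 (B := 79):
  B = 79
  X = 113 + 5·79 = 508
Option 2 (B + 49, E − 59):
  B = 86 + 49 = 135
  X = 113 + 5·135 = 788
Option 3 (B + 45):
  B = 86 + 45 = 131
  X = 113 + 5·131 = 768
Comparing — Option 1: X=508, Option 2: X=788, Option 3: X=768. Highest is 788 (Option 2).

788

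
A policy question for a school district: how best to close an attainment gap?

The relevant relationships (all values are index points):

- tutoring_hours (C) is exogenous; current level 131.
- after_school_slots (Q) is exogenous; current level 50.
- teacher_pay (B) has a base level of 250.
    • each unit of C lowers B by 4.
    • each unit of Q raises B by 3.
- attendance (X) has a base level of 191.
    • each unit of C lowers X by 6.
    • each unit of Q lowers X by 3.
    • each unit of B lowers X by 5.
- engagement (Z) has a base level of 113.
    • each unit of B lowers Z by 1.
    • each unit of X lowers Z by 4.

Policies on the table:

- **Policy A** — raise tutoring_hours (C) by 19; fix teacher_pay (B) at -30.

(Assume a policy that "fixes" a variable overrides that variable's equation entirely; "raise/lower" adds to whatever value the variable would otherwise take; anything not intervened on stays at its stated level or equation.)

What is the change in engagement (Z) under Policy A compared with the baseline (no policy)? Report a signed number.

Baseline:
  C = 131
  Q = 50
  B = 250 − 4·131 + 3·50 = -124
  X = 191 − 6·131 − 3·50 − 5·(-124) = -125
  Z = 113 − (-124) − 4·(-125) = 737
Policy A (C + 19, B := -30):
  C = 131 + 19 = 150
  Q = 50
  B = -30
  X = 191 − 6·150 − 3·50 − 5·(-30) = -709
  Z = 113 − (-30) − 4·(-709) = 2979
Change in Z: 2979 − 737 = 2242

2242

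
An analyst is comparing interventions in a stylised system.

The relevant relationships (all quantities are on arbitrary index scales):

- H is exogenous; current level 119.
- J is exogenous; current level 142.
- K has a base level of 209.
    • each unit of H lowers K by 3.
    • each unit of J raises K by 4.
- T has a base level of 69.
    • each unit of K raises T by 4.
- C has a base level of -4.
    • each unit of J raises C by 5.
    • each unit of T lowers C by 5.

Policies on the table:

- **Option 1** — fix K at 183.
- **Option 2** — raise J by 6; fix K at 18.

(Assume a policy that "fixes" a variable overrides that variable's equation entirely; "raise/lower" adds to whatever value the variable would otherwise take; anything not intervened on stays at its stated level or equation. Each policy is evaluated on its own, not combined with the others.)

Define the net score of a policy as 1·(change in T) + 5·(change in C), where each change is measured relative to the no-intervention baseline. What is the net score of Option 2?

Baseline:
  H = 119
  J = 142
  K = 209 − 3·119 + 4·142 = 420
  T = 69 + 4·420 = 1749
  C = -4 + 5·142 − 5·1749 = -8039
Option 2 (J + 6, K := 18):
  H = 119
  J = 142 + 6 = 148
  K = 18
  T = 69 + 4·18 = 141
  C = -4 + 5·148 − 5·141 = 31
ΔT = 141 − 1749 = -1608; ΔC = 31 − (-8039) = 8070
Score = 1·(-1608) + 5·8070 = 38742

38742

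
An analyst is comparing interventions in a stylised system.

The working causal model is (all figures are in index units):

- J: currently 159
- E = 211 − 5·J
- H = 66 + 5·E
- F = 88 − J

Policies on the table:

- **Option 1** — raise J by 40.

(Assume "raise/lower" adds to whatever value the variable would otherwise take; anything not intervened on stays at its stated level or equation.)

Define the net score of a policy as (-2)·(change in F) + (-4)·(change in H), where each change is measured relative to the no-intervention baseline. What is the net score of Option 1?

Baseline:
  J = 159
  E = 211 − 5·159 = -584
  H = 66 + 5·(-584) = -2854
  F = 88 − 159 = -71
Option 1 (J + 40):
  J = 159 + 40 = 199
  E = 211 − 5·199 = -784
  H = 66 + 5·(-784) = -3854
  F = 88 − 199 = -111
ΔF = -111 − (-71) = -40; ΔH = -3854 − (-2854) = -1000
Score = (-2)·(-40) + (-4)·(-1000) = 4080

4080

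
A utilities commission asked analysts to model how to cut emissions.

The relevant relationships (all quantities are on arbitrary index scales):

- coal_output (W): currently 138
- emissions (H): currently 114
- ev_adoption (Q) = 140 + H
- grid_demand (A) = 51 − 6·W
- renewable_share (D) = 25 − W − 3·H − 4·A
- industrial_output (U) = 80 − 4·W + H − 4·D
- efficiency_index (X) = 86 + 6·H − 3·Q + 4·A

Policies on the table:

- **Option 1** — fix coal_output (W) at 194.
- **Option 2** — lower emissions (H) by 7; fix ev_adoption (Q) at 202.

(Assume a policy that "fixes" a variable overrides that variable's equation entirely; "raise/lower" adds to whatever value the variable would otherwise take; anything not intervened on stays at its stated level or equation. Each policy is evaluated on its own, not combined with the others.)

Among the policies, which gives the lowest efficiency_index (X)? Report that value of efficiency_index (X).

Option 1 (W := 194):
  W = 194
  H = 114
  Q = 140 + 114 = 254
  A = 51 − 6·194 = -1113
  X = 86 + 6·114 − 3·254 + 4·(-1113) = -4444
Option 2 (H − 7, Q := 202):
  W = 138
  H = 114 − 7 = 107
  Q = 202
  A = 51 − 6·138 = -777
  X = 86 + 6·107 − 3·202 + 4·(-777) = -2986
Comparing — Option 1: X=-4444, Option 2: X=-2986. Lowest is -4444 (Option 1).

-4444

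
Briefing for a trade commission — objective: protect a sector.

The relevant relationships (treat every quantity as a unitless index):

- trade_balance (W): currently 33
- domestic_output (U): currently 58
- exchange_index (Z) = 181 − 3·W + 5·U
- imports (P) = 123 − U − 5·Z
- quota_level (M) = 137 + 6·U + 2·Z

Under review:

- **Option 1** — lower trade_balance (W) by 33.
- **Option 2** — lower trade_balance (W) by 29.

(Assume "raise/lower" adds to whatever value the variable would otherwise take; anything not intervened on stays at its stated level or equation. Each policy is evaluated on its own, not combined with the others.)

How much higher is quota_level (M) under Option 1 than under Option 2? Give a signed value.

24

Option 1 (W − 33):
  W = 33 − 33 = 0
  U = 58
  Z = 181 − 3·0 + 5·58 = 471
  M = 137 + 6·58 + 2·471 = 1427
Option 2 (W − 29):
  W = 33 − 29 = 4
  U = 58
  Z = 181 − 3·4 + 5·58 = 459
  M = 137 + 6·58 + 2·459 = 1403
M: 1427 − 1403 = 24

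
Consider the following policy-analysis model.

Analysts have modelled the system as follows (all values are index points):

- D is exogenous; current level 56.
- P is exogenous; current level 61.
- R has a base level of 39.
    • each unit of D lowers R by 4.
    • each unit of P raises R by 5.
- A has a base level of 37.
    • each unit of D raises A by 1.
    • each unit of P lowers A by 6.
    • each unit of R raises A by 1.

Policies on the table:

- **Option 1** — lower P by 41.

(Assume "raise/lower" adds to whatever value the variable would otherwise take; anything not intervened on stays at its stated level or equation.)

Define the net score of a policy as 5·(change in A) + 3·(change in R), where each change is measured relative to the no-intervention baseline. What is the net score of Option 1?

Baseline:
  D = 56
  P = 61
  R = 39 − 4·56 + 5·61 = 120
  A = 37 + 56 − 6·61 + 120 = -153
Option 1 (P − 41):
  D = 56
  P = 61 − 41 = 20
  R = 39 − 4·56 + 5·20 = -85
  A = 37 + 56 − 6·20 + (-85) = -112
ΔA = -112 − (-153) = 41; ΔR = -85 − 120 = -205
Score = 5·41 + 3·(-205) = -410

-410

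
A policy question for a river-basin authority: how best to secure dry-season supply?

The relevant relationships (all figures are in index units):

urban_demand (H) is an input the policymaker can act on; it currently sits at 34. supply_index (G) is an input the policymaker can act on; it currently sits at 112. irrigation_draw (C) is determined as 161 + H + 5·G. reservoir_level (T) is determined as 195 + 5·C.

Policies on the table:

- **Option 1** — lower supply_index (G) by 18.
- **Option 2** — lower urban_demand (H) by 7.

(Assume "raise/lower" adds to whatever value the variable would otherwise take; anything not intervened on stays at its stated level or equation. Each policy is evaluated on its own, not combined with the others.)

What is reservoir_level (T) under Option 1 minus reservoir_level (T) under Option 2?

Option 1 (G − 18):
  H = 34
  G = 112 − 18 = 94
  C = 161 + 34 + 5·94 = 665
  T = 195 + 5·665 = 3520
Option 2 (H − 7):
  H = 34 − 7 = 27
  G = 112
  C = 161 + 27 + 5·112 = 748
  T = 195 + 5·748 = 3935
T: 3520 − 3935 = -415

-415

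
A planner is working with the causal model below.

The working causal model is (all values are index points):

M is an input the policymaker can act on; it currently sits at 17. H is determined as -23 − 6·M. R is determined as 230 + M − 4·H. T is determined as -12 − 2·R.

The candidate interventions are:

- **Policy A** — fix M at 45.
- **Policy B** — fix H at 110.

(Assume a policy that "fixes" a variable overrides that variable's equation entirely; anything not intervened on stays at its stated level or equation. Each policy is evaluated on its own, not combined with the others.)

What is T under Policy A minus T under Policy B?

-3280

Policy A (M := 45):
  M = 45
  H = -23 − 6·45 = -293
  R = 230 + 45 − 4·(-293) = 1447
  T = -12 − 2·1447 = -2906
Policy B (H := 110):
  M = 17
  H = 110
  R = 230 + 17 − 4·110 = -193
  T = -12 − 2·(-193) = 374
T: -2906 − 374 = -3280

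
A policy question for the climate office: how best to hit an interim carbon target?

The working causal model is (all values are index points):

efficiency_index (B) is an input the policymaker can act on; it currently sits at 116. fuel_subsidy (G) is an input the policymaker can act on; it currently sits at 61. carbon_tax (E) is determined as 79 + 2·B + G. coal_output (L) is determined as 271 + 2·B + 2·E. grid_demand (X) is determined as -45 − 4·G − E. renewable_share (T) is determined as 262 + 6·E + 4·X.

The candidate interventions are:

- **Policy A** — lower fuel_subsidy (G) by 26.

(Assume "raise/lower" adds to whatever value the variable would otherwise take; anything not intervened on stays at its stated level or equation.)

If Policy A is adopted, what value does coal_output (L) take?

Policy A (G − 26):
  B = 116
  G = 61 − 26 = 35
  E = 79 + 2·116 + 35 = 346
  L = 271 + 2·116 + 2·346 = 1195

1195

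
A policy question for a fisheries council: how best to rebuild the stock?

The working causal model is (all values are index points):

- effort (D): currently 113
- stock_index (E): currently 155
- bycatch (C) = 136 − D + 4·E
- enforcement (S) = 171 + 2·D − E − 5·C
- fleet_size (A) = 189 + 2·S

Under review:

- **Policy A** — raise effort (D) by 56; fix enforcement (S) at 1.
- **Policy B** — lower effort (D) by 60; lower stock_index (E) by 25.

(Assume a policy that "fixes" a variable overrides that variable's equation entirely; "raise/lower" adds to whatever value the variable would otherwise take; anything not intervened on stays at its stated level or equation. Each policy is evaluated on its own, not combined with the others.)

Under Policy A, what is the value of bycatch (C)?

Policy A (D + 56, S := 1):
  D = 113 + 56 = 169
  E = 155
  C = 136 − 169 + 4·155 = 587

587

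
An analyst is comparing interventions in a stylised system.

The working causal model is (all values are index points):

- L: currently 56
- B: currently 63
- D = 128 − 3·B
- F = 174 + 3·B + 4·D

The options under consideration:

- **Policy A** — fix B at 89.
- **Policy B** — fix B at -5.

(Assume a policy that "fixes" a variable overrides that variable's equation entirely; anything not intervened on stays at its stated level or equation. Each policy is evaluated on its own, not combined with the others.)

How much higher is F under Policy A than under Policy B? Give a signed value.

-846

Policy A (B := 89):
  B = 89
  D = 128 − 3·89 = -139
  F = 174 + 3·89 + 4·(-139) = -115
Policy B (B := -5):
  B = -5
  D = 128 − 3·(-5) = 143
  F = 174 + 3·(-5) + 4·143 = 731
F: -115 − 731 = -846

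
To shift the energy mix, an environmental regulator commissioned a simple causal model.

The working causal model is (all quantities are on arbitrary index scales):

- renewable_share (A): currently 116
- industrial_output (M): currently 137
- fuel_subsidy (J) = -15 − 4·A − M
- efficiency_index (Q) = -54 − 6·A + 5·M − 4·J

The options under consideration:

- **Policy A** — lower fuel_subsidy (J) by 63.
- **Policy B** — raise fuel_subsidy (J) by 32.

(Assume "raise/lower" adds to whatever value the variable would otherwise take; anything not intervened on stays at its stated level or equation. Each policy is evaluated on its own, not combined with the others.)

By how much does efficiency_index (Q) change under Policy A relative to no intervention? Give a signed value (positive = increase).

252

Baseline:
  A = 116
  M = 137
  J = -15 − 4·116 − 137 = -616
  Q = -54 − 6·116 + 5·137 − 4·(-616) = 2399
Policy A (J − 63):
  A = 116
  M = 137
  J = -15 − 4·116 − 137 (−63 from intervention) = -679
  Q = -54 − 6·116 + 5·137 − 4·(-679) = 2651
Change in Q: 2651 − 2399 = 252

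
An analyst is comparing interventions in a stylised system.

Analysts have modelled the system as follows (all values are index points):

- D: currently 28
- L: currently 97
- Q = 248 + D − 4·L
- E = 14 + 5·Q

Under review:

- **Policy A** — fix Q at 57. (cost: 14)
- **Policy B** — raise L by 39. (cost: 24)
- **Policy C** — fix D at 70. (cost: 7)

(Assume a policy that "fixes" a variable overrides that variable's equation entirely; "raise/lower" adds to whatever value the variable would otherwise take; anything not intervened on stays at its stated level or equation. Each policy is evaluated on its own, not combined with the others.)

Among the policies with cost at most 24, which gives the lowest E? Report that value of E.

Policy A (Q := 57):
  D = 28
  L = 97
  Q = 57
  E = 14 + 5·57 = 299
Policy B (L + 39):
  D = 28
  L = 97 + 39 = 136
  Q = 248 + 28 − 4·136 = -268
  E = 14 + 5·(-268) = -1326
Policy C (D := 70):
  D = 70
  L = 97
  Q = 248 + 70 − 4·97 = -70
  E = 14 + 5·(-70) = -336
Comparing — Policy A: E=299, Policy B: E=-1326, Policy C: E=-336. Lowest is -1326 (Policy B).

-1326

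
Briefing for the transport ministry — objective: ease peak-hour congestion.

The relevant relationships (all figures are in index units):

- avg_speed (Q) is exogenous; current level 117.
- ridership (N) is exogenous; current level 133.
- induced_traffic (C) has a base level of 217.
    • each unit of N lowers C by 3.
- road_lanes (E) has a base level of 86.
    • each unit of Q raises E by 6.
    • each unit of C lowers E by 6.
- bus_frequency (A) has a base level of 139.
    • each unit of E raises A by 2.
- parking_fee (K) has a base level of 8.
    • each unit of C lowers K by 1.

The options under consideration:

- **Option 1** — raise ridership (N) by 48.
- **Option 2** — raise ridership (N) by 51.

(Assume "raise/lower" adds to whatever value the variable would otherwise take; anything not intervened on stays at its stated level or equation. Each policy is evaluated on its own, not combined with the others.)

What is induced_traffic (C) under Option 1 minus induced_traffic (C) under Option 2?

Option 1 (N + 48):
  N = 133 + 48 = 181
  C = 217 − 3·181 = -326
Option 2 (N + 51):
  N = 133 + 51 = 184
  C = 217 − 3·184 = -335
C: -326 − (-335) = 9

9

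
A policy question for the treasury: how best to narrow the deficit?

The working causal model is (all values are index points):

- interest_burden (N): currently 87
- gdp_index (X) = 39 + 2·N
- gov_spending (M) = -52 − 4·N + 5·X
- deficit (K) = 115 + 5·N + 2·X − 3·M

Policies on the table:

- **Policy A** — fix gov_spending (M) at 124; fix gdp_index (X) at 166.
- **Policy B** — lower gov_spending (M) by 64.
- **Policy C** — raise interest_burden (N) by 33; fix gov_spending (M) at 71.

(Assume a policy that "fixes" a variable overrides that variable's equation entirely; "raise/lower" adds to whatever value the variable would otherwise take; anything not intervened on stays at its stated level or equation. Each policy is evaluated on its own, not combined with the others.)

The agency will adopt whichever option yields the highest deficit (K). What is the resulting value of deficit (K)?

1060

Policy A (M := 124, X := 166):
  N = 87
  X = 166
  M = 124
  K = 115 + 5·87 + 2·166 − 3·124 = 510
Policy B (M − 64):
  N = 87
  X = 39 + 2·87 = 213
  M = -52 − 4·87 + 5·213 (−64 from intervention) = 601
  K = 115 + 5·87 + 2·213 − 3·601 = -827
Policy C (N + 33, M := 71):
  N = 87 + 33 = 120
  X = 39 + 2·120 = 279
  M = 71
  K = 115 + 5·120 + 2·279 − 3·71 = 1060
Comparing — Policy A: K=510, Policy B: K=-827, Policy C: K=1060. Highest is 1060 (Policy C).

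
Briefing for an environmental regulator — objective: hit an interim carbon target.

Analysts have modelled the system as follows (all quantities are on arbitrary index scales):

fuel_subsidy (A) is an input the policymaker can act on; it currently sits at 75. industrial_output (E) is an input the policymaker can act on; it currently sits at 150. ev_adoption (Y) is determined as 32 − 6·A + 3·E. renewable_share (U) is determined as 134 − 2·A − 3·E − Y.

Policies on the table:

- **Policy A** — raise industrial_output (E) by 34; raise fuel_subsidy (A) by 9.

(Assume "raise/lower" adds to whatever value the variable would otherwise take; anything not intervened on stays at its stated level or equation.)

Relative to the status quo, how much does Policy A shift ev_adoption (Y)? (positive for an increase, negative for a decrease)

48

Baseline:
  A = 75
  E = 150
  Y = 32 − 6·75 + 3·150 = 32
Policy A (E + 34, A + 9):
  A = 75 + 9 = 84
  E = 150 + 34 = 184
  Y = 32 − 6·84 + 3·184 = 80
Change in Y: 80 − 32 = 48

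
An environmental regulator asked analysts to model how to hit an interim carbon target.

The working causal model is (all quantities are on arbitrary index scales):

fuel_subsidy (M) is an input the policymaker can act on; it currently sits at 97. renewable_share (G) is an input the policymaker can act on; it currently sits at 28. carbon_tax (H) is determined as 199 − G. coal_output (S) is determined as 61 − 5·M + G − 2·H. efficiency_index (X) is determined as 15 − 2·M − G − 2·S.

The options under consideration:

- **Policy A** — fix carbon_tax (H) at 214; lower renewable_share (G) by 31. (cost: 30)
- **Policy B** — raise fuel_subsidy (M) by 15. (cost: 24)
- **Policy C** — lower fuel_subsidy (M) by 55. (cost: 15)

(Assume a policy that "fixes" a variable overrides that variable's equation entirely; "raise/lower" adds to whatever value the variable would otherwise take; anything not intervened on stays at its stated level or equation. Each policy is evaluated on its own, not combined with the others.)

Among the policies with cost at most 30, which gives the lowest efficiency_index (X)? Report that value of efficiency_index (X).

Policy A (H := 214, G − 31):
  M = 97
  G = 28 − 31 = -3
  H = 214
  S = 61 − 5·97 + (-3) − 2·214 = -855
  X = 15 − 2·97 − (-3) − 2·(-855) = 1534
Policy B (M + 15):
  M = 97 + 15 = 112
  G = 28
  H = 199 − 28 = 171
  S = 61 − 5·112 + 28 − 2·171 = -813
  X = 15 − 2·112 − 28 − 2·(-813) = 1389
Policy C (M − 55):
  M = 97 − 55 = 42
  G = 28
  H = 199 − 28 = 171
  S = 61 − 5·42 + 28 − 2·171 = -463
  X = 15 − 2·42 − 28 − 2·(-463) = 829
Comparing — Policy A: X=1534, Policy B: X=1389, Policy C: X=829. Lowest is 829 (Policy C).

829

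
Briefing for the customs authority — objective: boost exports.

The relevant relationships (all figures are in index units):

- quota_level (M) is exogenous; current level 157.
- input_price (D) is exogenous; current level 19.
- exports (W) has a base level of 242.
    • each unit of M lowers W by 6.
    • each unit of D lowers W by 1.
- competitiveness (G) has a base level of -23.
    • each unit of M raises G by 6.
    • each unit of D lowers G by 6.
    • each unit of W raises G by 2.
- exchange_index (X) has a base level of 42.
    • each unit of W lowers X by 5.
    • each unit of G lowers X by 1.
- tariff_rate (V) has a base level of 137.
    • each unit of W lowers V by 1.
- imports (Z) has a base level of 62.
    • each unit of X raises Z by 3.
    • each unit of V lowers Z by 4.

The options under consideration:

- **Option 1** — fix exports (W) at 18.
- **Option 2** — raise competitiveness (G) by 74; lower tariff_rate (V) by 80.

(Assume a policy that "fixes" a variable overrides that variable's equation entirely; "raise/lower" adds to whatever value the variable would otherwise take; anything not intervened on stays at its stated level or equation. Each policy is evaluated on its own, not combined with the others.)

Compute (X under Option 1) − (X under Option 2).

Option 1 (W := 18):
  M = 157
  D = 19
  W = 18
  G = -23 + 6·157 − 6·19 + 2·18 = 841
  X = 42 − 5·18 − 841 = -889
Option 2 (G + 74, V − 80):
  M = 157
  D = 19
  W = 242 − 6·157 − 19 = -719
  G = -23 + 6·157 − 6·19 + 2·(-719) (+74 from intervention) = -559
  X = 42 − 5·(-719) − (-559) = 4196
X: -889 − 4196 = -5085

-5085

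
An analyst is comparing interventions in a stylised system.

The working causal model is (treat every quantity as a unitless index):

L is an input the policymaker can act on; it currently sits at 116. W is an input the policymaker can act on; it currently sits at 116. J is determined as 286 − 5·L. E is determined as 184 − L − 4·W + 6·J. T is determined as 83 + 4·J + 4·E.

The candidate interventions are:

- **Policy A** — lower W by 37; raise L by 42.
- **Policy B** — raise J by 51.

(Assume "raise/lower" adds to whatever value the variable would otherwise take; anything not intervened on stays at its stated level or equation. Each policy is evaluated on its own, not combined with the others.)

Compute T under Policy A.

-15189

Policy A (W − 37, L + 42):
  L = 116 + 42 = 158
  W = 116 − 37 = 79
  J = 286 − 5·158 = -504
  E = 184 − 158 − 4·79 + 6·(-504) = -3314
  T = 83 + 4·(-504) + 4·(-3314) = -15189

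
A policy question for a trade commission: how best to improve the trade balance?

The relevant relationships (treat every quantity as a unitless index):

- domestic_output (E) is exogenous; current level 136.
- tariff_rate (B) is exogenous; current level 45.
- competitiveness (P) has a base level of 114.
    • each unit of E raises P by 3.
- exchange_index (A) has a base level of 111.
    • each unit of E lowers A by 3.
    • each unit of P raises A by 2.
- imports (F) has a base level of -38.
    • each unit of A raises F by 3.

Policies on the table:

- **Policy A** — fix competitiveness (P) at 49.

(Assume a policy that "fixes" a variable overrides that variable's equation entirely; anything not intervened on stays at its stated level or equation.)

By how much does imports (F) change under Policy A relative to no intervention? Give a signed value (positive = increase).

-2838

Baseline:
  E = 136
  P = 114 + 3·136 = 522
  A = 111 − 3·136 + 2·522 = 747
  F = -38 + 3·747 = 2203
Policy A (P := 49):
  E = 136
  P = 49
  A = 111 − 3·136 + 2·49 = -199
  F = -38 + 3·(-199) = -635
Change in F: -635 − 2203 = -2838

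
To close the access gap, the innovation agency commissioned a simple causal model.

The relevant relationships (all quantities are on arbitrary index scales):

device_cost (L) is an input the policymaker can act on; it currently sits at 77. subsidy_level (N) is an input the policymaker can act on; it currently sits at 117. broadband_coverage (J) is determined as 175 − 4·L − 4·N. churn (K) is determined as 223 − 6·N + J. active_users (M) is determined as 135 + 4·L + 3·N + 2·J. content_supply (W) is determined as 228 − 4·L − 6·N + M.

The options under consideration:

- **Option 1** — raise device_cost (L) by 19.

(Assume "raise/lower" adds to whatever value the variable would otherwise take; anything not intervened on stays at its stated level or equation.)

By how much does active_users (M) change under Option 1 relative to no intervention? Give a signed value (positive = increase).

-76

Baseline:
  L = 77
  N = 117
  J = 175 − 4·77 − 4·117 = -601
  M = 135 + 4·77 + 3·117 + 2·(-601) = -408
Option 1 (L + 19):
  L = 77 + 19 = 96
  N = 117
  J = 175 − 4·96 − 4·117 = -677
  M = 135 + 4·96 + 3·117 + 2·(-677) = -484
Change in M: -484 − (-408) = -76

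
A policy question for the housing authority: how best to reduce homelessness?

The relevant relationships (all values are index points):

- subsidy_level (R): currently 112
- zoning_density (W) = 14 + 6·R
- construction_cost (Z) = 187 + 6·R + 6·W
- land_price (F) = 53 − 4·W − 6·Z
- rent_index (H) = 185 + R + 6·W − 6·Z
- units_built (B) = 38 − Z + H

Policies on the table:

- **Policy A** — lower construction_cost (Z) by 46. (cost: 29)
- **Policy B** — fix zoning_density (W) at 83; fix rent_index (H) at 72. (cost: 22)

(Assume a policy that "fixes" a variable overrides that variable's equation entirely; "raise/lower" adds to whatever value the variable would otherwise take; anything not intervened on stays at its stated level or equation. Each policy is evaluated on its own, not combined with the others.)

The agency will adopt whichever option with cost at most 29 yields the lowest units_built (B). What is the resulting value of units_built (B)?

-30052

Policy A (Z − 46):
  R = 112
  W = 14 + 6·112 = 686
  Z = 187 + 6·112 + 6·686 (−46 from intervention) = 4929
  H = 185 + 112 + 6·686 − 6·4929 = -25161
  B = 38 − 4929 + (-25161) = -30052
Policy B (W := 83, H := 72):
  R = 112
  W = 83
  Z = 187 + 6·112 + 6·83 = 1357
  H = 72
  B = 38 − 1357 + 72 = -1247
Comparing — Policy A: B=-30052, Policy B: B=-1247. Lowest is -30052 (Policy A).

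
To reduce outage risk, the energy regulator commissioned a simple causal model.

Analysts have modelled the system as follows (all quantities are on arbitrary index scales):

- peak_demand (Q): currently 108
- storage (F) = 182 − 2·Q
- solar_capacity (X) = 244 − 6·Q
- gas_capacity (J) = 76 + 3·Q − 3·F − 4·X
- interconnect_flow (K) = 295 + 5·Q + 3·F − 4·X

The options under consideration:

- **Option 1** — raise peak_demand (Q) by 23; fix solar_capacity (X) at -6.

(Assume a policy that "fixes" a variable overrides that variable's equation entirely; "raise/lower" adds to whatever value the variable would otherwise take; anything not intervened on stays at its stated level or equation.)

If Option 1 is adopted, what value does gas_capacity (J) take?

733

Option 1 (Q + 23, X := -6):
  Q = 108 + 23 = 131
  F = 182 − 2·131 = -80
  X = -6
  J = 76 + 3·131 − 3·(-80) − 4·(-6) = 733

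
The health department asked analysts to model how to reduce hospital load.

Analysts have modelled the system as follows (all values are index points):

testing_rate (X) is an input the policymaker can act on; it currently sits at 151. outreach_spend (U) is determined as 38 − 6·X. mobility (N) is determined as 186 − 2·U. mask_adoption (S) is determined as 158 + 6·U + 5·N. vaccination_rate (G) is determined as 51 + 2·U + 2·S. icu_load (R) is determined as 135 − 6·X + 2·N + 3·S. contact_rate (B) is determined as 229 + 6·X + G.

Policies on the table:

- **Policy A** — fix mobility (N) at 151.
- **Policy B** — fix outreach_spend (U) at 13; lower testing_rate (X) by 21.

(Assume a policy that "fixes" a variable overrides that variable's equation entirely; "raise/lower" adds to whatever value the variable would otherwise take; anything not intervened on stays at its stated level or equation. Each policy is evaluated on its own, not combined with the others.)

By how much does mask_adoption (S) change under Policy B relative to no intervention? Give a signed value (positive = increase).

Baseline:
  X = 151
  U = 38 − 6·151 = -868
  N = 186 − 2·(-868) = 1922
  S = 158 + 6·(-868) + 5·1922 = 4560
Policy B (U := 13, X − 21):
  X = 151 − 21 = 130
  U = 13
  N = 186 − 2·13 = 160
  S = 158 + 6·13 + 5·160 = 1036
Change in S: 1036 − 4560 = -3524

-3524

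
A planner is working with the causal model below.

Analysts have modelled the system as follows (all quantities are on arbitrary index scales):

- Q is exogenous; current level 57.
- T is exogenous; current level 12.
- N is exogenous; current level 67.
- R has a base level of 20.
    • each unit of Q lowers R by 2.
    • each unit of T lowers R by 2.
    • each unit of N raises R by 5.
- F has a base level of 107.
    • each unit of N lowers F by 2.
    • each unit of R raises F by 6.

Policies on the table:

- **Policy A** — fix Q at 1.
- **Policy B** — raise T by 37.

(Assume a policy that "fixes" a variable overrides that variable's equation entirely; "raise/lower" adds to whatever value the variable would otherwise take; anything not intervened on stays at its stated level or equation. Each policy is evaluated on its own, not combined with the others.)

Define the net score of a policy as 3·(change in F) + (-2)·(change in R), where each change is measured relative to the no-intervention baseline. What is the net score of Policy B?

-1184

Baseline:
  Q = 57
  T = 12
  N = 67
  R = 20 − 2·57 − 2·12 + 5·67 = 217
  F = 107 − 2·67 + 6·217 = 1275
Policy B (T + 37):
  Q = 57
  T = 12 + 37 = 49
  N = 67
  R = 20 − 2·57 − 2·49 + 5·67 = 143
  F = 107 − 2·67 + 6·143 = 831
ΔF = 831 − 1275 = -444; ΔR = 143 − 217 = -74
Score = 3·(-444) + (-2)·(-74) = -1184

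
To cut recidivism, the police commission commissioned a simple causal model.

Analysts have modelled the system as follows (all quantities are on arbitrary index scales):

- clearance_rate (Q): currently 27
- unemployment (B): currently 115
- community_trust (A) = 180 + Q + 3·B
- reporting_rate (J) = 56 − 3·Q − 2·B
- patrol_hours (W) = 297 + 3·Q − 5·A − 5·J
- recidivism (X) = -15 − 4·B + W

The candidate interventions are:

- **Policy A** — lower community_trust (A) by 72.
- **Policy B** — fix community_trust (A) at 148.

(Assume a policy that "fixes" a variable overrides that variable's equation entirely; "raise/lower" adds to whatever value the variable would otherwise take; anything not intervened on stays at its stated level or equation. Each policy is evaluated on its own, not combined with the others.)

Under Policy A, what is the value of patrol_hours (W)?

-747

Policy A (A − 72):
  Q = 27
  B = 115
  A = 180 + 27 + 3·115 (−72 from intervention) = 480
  J = 56 − 3·27 − 2·115 = -255
  W = 297 + 3·27 − 5·480 − 5·(-255) = -747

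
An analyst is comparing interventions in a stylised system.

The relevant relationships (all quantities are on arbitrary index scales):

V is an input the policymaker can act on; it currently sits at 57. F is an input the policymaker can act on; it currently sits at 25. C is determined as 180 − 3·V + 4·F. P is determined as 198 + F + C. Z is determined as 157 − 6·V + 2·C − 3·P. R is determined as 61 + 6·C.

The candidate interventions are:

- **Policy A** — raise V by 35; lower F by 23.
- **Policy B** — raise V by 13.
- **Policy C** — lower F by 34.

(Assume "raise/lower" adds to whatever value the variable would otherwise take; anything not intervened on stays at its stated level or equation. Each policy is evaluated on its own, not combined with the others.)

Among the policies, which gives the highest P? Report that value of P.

Policy A (V + 35, F − 23):
  V = 57 + 35 = 92
  F = 25 − 23 = 2
  C = 180 − 3·92 + 4·2 = -88
  P = 198 + 2 + (-88) = 112
Policy B (V + 13):
  V = 57 + 13 = 70
  F = 25
  C = 180 − 3·70 + 4·25 = 70
  P = 198 + 25 + 70 = 293
Policy C (F − 34):
  V = 57
  F = 25 − 34 = -9
  C = 180 − 3·57 + 4·(-9) = -27
  P = 198 + (-9) + (-27) = 162
Comparing — Policy A: P=112, Policy B: P=293, Policy C: P=162. Highest is 293 (Policy B).

293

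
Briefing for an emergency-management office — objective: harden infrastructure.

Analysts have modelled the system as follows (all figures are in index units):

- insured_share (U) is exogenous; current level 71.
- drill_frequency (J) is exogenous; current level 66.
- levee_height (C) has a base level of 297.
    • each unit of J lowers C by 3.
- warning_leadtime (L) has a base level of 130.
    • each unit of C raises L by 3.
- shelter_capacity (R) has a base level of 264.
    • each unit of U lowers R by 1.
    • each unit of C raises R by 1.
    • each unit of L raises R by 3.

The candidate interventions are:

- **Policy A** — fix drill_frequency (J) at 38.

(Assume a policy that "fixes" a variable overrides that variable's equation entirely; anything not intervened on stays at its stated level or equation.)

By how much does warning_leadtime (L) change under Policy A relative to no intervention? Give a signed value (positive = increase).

252

Baseline:
  J = 66
  C = 297 − 3·66 = 99
  L = 130 + 3·99 = 427
Policy A (J := 38):
  J = 38
  C = 297 − 3·38 = 183
  L = 130 + 3·183 = 679
Change in L: 679 − 427 = 252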